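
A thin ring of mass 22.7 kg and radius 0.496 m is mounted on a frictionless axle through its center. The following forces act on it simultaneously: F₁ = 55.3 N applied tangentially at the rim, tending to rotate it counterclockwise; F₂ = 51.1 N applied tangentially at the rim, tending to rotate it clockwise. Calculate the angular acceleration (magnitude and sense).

α ≈ 0.373 rad/s², counterclockwise

I = MR² = (22.7)(0.496)² = 5.585 kg·m².
Taking counterclockwise as positive: τ₁ = +(55.3)(0.496) = +27.43 N·m; τ₂ = −(51.1)(0.496) = −25.35 N·m.
Net torque τ = 2.083 N·m.
α = τ/I = 2.083/5.585 = 0.3730 rad/s².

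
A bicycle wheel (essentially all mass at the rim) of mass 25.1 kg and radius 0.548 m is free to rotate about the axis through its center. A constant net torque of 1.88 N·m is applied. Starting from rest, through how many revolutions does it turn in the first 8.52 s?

I = MR² = (25.1)(0.548)² = 7.538 kg·m².
α = τ/I = 1.88/7.538 = 0.2494 rad/s².
θ = ½αt² = ½(0.2494)(8.52)² = 9.053 rad.
Revolutions = θ/(2π) = 1.441.

≈ 1.44 revolutions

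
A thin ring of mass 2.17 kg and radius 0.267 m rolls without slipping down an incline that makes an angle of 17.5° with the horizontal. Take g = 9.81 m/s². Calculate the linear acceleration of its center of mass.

a ≈ 1.47 m/s²

Translation along the incline: Mg sinθ − f = Ma.
Rotation about the center: fR = Iα with I = MR². No-slip gives a = αR, so f = (I/R²)a = M a.
Substituting: Mg sinθ = (1 + 1.000)Ma, so a = g sinθ/(1 + 1.000) = (9.81) sin 17.5° / 2.000 = 1.475 m/s².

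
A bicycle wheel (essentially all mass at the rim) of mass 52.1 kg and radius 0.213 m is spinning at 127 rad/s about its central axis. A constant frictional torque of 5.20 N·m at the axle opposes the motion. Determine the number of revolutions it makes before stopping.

I = MR² = (52.1)(0.213)² = 2.364 kg·m².
The net torque has magnitude 5.20 N·m, opposing ω.
|α| = τ/I = 5.200/2.364 = 2.200 rad/s² (deceleration).
ω² = ω₀² − 2|α|θ with ω = 0 ⇒ θ = ω₀²/(2|α|) = 3666 rad = 583.4 rev.

≈ 583 revolutions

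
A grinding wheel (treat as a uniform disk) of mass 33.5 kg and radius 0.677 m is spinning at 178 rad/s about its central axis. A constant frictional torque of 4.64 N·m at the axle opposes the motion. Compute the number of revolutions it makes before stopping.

≈ 4170 revolutions

I = ½MR² = (1/2)(33.5)(0.677)² = 7.677 kg·m².
The net torque has magnitude 4.64 N·m, opposing ω.
|α| = τ/I = 4.640/7.677 = 0.6044 rad/s² (deceleration).
ω² = ω₀² − 2|α|θ with ω = 0 ⇒ θ = ω₀²/(2|α|) = 26210 rad = 4172 rev.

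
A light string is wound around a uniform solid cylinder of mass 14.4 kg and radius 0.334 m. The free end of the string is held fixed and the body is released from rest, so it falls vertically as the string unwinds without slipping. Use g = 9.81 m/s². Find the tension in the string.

T ≈ 47.1 N

Translation: Mg − T = Ma. Rotation about the center: TR = Iα with I = ½MR².
With a = αR: T = (I/R²)a = (1/2)M a, so Mg = (1 + 0.5000)Ma.
a = g/(1 + 0.5000) = 9.81/1.500 = 6.540 m/s².
T = 0.5000·M·a = (0.5000)(14.4)(6.540) = 47.09 N.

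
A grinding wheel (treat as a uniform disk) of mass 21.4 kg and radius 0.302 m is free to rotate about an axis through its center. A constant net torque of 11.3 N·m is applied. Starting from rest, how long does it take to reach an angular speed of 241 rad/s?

I = ½MR² = (1/2)(21.4)(0.302)² = 0.9759 kg·m².
α = τ/I = 11.3/0.9759 = 11.58 rad/s².
ω = αt ⇒ t = ω/α = 241/11.58 = 20.81 s.

t ≈ 20.8 s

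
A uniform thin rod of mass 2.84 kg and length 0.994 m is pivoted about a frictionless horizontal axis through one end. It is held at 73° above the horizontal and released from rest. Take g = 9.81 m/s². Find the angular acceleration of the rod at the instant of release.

α ≈ 4.33 rad/s²

About the pivot, I = (1/3)ML² = (1/3)(2.84)(0.994)² = 0.9353 kg·m².
The weight acts at the center, a distance L/2 = 0.4970 m from the pivot; τ = Mg(L/2) cos 73° = 4.048 N·m.
α = τ/I = 4.048/0.9353 = 4.328 rad/s².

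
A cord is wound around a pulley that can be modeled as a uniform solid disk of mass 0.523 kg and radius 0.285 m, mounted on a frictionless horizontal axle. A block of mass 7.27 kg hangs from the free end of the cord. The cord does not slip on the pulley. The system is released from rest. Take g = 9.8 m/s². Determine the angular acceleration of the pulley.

I = ½MR² = (1/2)(0.523)(0.285)² = 0.02124 kg·m².
Block: mg − T = ma. Pulley: TR = Iα. No-slip: a = αR, so T = (I/R²)a = 0.2615·a.
Then mg = (m + 0.2615)a, so a = (7.27)(9.8)/(7.27 + 0.2615) = 9.460 m/s².
α = a/R = 9.460/0.285 = 33.19 rad/s².

α ≈ 33.2 rad/s²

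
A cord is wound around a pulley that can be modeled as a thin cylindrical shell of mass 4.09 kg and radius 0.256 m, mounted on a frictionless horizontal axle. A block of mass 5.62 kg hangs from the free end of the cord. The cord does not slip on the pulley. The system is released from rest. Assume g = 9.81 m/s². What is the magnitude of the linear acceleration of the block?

a ≈ 5.68 m/s²

I = MR² = (4.09)(0.256)² = 0.2680 kg·m².
Block: mg − T = ma. Pulley: TR = Iα. No-slip: a = αR, so T = (I/R²)a = 4.090·a.
Then mg = (m + 4.090)a, so a = (5.62)(9.81)/(5.62 + 4.090) = 5.678 m/s².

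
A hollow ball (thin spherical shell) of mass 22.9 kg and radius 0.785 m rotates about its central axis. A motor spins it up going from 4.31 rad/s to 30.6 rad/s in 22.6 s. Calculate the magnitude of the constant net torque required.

τ ≈ 10.9 N·m

I = (2/3)MR² = (2/3)(22.9)(0.785)² = 9.408 kg·m².
α = Δω/Δt = (30.6 − 4.31)/22.6 = 1.163 rad/s².
τ = Iα = (9.408)(1.163) = 10.94 N·m.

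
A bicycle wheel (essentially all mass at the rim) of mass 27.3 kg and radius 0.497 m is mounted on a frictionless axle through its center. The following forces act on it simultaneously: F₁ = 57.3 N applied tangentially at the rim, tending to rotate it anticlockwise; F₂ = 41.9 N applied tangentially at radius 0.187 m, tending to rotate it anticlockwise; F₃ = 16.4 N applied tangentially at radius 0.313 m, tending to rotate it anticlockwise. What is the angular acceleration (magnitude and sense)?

α ≈ 6.15 rad/s², anticlockwise

I = MR² = (27.3)(0.497)² = 6.743 kg·m².
Taking anticlockwise as positive: τ₁ = +(57.3)(0.497) = +28.48 N·m; τ₂ = +(41.9)(0.187) = +7.835 N·m; τ₃ = +(16.4)(0.313) = +5.133 N·m.
Net torque τ = 41.45 N·m.
α = τ/I = 41.45/6.743 = 6.146 rad/s².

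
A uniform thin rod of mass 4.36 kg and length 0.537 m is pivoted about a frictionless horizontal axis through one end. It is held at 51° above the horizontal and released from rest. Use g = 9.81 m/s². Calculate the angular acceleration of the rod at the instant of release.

α ≈ 17.2 rad/s²

About the pivot, I = (1/3)ML² = (1/3)(4.36)(0.537)² = 0.4191 kg·m².
The weight acts at the center, a distance L/2 = 0.2685 m from the pivot; τ = Mg(L/2) cos 51° = 7.227 N·m.
α = τ/I = 7.227/0.4191 = 17.24 rad/s².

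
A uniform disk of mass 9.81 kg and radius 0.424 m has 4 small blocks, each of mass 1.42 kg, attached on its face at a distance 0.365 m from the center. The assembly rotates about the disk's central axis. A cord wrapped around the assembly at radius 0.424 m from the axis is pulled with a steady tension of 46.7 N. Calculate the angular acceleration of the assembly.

α ≈ 12.1 rad/s²

I_disk = ½MR² = ½(9.81)(0.424)² = 0.8818 kg·m².
I_blocks = 4·m·r² = 4(1.42)(0.365)² = 0.7567 kg·m².
Total I = 1.639 kg·m².
τ = F r = (46.7)(0.424) = 19.80 N·m.
α = τ/I = 19.80/1.639 = 12.08 rad/s².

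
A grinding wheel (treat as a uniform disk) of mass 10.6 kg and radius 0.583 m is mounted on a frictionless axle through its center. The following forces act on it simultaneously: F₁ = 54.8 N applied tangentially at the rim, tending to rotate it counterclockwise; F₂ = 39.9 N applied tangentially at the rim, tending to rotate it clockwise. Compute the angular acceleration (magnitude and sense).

I = ½MR² = (1/2)(10.6)(0.583)² = 1.801 kg·m².
Taking counterclockwise as positive: τ₁ = +(54.8)(0.583) = +31.95 N·m; τ₂ = −(39.9)(0.583) = −23.26 N·m.
Net torque τ = 8.687 N·m.
α = τ/I = 8.687/1.801 = 4.822 rad/s².

α ≈ 4.82 rad/s², counterclockwise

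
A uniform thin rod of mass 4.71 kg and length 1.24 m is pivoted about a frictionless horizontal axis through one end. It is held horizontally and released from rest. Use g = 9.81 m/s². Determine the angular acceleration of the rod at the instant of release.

About the pivot, I = (1/3)ML² = (1/3)(4.71)(1.24)² = 2.414 kg·m².
The weight acts at the center, a distance L/2 = 0.6200 m from the pivot; τ = Mg(L/2) = 28.65 N·m.
α = τ/I = 28.65/2.414 = 11.87 rad/s².

α ≈ 11.9 rad/s²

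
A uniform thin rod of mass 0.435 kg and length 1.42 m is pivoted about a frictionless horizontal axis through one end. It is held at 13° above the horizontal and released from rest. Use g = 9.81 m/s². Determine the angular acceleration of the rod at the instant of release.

About the pivot, I = (1/3)ML² = (1/3)(0.435)(1.42)² = 0.2924 kg·m².
The weight acts at the center, a distance L/2 = 0.7100 m from the pivot; τ = Mg(L/2) cos 13° = 2.952 N·m.
α = τ/I = 2.952/0.2924 = 10.10 rad/s².

α ≈ 10.1 rad/s²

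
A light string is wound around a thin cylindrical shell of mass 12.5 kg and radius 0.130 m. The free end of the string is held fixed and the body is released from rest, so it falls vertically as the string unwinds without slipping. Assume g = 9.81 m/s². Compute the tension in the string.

Translation: Mg − T = Ma. Rotation about the center: TR = Iα with I = MR².
With a = αR: T = (I/R²)a = M a, so Mg = (1 + 1.000)Ma.
a = g/(1 + 1.000) = 9.81/2.000 = 4.905 m/s².
T = 1.000·M·a = (1.000)(12.5)(4.905) = 61.31 N.

T ≈ 61.3 N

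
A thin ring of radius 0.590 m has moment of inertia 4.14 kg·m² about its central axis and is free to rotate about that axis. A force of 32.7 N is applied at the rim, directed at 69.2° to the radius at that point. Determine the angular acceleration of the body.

α ≈ 4.36 rad/s²

Only the tangential component produces torque: τ = F R sinθ = (32.7)(0.590) sin 69.2° = 18.04 N·m.
From τ = Iα: α = 18.04/4.140 = 4.356 rad/s².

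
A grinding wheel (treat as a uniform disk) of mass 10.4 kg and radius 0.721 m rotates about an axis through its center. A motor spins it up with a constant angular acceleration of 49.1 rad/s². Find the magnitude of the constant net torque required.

τ ≈ 133 N·m

I = ½MR² = (1/2)(10.4)(0.721)² = 2.703 kg·m².
τ = Iα = (2.703)(49.10) = 132.7 N·m.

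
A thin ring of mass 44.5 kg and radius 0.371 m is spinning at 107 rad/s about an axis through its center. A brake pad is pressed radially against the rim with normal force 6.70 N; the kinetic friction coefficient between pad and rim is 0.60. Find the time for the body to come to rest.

t ≈ 439 s

I = MR² = (44.5)(0.371)² = 6.125 kg·m².
Friction force f = μN = (0.60)(6.70) = 4.020 N at the rim; torque magnitude τ = fR = 1.491 N·m, opposing ω.
|α| = τ/I = 1.491/6.125 = 0.2435 rad/s² (deceleration).
0 = ω₀ − |α|t ⇒ t = ω₀/|α| = 107/0.2435 = 439.4 s.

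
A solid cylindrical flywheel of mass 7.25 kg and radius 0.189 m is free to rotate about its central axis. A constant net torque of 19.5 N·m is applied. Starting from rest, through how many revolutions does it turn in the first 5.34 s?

≈ 342 revolutions

I = ½MR² = (1/2)(7.25)(0.189)² = 0.1295 kg·m².
α = τ/I = 19.5/0.1295 = 150.6 rad/s².
θ = ½αt² = ½(150.6)(5.34)² = 2147 rad.
Revolutions = θ/(2π) = 341.7.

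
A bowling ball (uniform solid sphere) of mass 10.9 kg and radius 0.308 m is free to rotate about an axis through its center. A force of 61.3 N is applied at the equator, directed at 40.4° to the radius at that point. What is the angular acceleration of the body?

α ≈ 29.6 rad/s²

I = (2/5)MR² = (2/5)(10.9)(0.308)² = 0.4136 kg·m².
Only the tangential component produces torque: τ = F R sinθ = (61.3)(0.308) sin 40.4° = 12.24 N·m.
From τ = Iα: α = 12.24/0.4136 = 29.59 rad/s².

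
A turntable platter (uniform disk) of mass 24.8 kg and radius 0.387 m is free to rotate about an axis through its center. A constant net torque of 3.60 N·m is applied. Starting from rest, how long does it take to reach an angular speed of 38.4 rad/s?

t ≈ 19.8 s

I = ½MR² = (1/2)(24.8)(0.387)² = 1.857 kg·m².
α = τ/I = 3.60/1.857 = 1.938 rad/s².
ω = αt ⇒ t = ω/α = 38.4/1.938 = 19.81 s.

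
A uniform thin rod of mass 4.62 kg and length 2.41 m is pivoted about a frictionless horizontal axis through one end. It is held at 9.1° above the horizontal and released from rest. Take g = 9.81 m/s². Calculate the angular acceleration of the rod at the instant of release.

About the pivot, I = (1/3)ML² = (1/3)(4.62)(2.41)² = 8.944 kg·m².
The weight acts at the center, a distance L/2 = 1.205 m from the pivot; τ = Mg(L/2) cos 9.1° = 53.93 N·m.
α = τ/I = 53.93/8.944 = 6.029 rad/s².

α ≈ 6.03 rad/s²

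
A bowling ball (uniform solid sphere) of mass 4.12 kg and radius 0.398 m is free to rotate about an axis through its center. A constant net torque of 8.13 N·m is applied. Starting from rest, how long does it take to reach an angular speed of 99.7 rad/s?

I = (2/5)MR² = (2/5)(4.12)(0.398)² = 0.2610 kg·m².
α = τ/I = 8.13/0.2610 = 31.14 rad/s².
ω = αt ⇒ t = ω/α = 99.7/31.14 = 3.201 s.

t ≈ 3.20 s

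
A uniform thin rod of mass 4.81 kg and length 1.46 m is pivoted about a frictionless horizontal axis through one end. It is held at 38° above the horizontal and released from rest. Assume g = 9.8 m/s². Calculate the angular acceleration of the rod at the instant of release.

About the pivot, I = (1/3)ML² = (1/3)(4.81)(1.46)² = 3.418 kg·m².
The weight acts at the center, a distance L/2 = 0.7300 m from the pivot; τ = Mg(L/2) cos 38° = 27.12 N·m.
α = τ/I = 27.12/3.418 = 7.934 rad/s².

α ≈ 7.93 rad/s²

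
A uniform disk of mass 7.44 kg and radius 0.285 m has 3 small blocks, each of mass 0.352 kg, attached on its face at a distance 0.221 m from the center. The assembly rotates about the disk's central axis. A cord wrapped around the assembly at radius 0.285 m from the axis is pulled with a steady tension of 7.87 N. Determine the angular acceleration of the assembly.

α ≈ 6.34 rad/s²

I_disk = ½MR² = ½(7.44)(0.285)² = 0.3022 kg·m².
I_blocks = 3·m·r² = 3(0.352)(0.221)² = 0.05158 kg·m².
Total I = 0.3537 kg·m².
τ = F r = (7.87)(0.285) = 2.243 N·m.
α = τ/I = 2.243/0.3537 = 6.341 rad/s².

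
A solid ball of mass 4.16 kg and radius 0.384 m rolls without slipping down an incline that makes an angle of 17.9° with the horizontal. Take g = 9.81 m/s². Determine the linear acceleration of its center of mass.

Translation along the incline: Mg sinθ − f = Ma.
Rotation about the center: fR = Iα with I = (2/5)MR². No-slip gives a = αR, so f = (I/R²)a = (2/5)M a.
Substituting: Mg sinθ = (1 + 0.4000)Ma, so a = g sinθ/(1 + 0.4000) = (9.81) sin 17.9° / 1.400 = 2.154 m/s².

a ≈ 2.15 m/s²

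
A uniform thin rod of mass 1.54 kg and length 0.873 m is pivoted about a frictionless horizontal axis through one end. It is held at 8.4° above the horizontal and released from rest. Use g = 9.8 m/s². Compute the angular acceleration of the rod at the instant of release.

About the pivot, I = (1/3)ML² = (1/3)(1.54)(0.873)² = 0.3912 kg·m².
The weight acts at the center, a distance L/2 = 0.4365 m from the pivot; τ = Mg(L/2) cos 8.4° = 6.517 N·m.
α = τ/I = 6.517/0.3912 = 16.66 rad/s².

α ≈ 16.7 rad/s²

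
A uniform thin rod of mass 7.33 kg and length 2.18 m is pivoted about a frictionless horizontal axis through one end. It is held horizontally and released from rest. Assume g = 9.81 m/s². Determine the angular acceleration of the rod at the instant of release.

α ≈ 6.75 rad/s²

About the pivot, I = (1/3)ML² = (1/3)(7.33)(2.18)² = 11.61 kg·m².
The weight acts at the center, a distance L/2 = 1.090 m from the pivot; τ = Mg(L/2) = 78.38 N·m.
α = τ/I = 78.38/11.61 = 6.750 rad/s².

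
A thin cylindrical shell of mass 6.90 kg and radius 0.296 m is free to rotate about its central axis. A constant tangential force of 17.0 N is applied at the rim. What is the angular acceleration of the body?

I = MR² = (6.90)(0.296)² = 0.6046 kg·m².
τ = F R = (17.0)(0.296) = 5.032 N·m.
Newton's second law for rotation, τ = Iα, gives α = τ/I = 5.032/0.6046 = 8.324 rad/s².

α ≈ 8.32 rad/s²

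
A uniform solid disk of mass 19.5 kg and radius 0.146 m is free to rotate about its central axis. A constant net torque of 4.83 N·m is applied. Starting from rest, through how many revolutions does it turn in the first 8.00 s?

I = ½MR² = (1/2)(19.5)(0.146)² = 0.2078 kg·m².
α = τ/I = 4.83/0.2078 = 23.24 rad/s².
θ = ½αt² = ½(23.24)(8.00)² = 743.7 rad.
Revolutions = θ/(2π) = 118.4.

≈ 118 revolutions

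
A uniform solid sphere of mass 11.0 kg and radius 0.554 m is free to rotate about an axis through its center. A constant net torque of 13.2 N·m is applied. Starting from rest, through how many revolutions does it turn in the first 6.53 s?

I = (2/5)MR² = (2/5)(11.0)(0.554)² = 1.350 kg·m².
α = τ/I = 13.2/1.350 = 9.775 rad/s².
θ = ½αt² = ½(9.775)(6.53)² = 208.4 rad.
Revolutions = θ/(2π) = 33.17.

≈ 33.2 revolutions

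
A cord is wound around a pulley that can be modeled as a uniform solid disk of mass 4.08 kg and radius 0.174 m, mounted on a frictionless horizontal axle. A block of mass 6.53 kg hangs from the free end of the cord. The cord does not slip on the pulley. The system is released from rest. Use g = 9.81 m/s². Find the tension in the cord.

I = ½MR² = (1/2)(4.08)(0.174)² = 0.06176 kg·m².
Block: mg − T = ma. Pulley: TR = Iα. No-slip: a = αR, so T = (I/R²)a = 2.040·a.
Then mg = (m + 2.040)a, so a = (6.53)(9.81)/(6.53 + 2.040) = 7.475 m/s².
T = 2.040·a = 15.25 N.

T ≈ 15.2 N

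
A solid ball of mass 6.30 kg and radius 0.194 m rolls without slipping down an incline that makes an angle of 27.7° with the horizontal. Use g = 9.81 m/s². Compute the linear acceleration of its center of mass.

Translation along the incline: Mg sinθ − f = Ma.
Rotation about the center: fR = Iα with I = (2/5)MR². No-slip gives a = αR, so f = (I/R²)a = (2/5)M a.
Substituting: Mg sinθ = (1 + 0.4000)Ma, so a = g sinθ/(1 + 0.4000) = (9.81) sin 27.7° / 1.400 = 3.257 m/s².

a ≈ 3.26 m/s²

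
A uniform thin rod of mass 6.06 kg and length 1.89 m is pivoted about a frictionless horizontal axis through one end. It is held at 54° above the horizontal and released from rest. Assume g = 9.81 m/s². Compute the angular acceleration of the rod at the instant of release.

α ≈ 4.58 rad/s²

About the pivot, I = (1/3)ML² = (1/3)(6.06)(1.89)² = 7.216 kg·m².
The weight acts at the center, a distance L/2 = 0.9450 m from the pivot; τ = Mg(L/2) cos 54° = 33.02 N·m.
α = τ/I = 33.02/7.216 = 4.576 rad/s².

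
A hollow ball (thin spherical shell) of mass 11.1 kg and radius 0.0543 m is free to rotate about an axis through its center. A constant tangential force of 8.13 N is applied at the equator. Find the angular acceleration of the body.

α ≈ 20.2 rad/s²

I = (2/3)MR² = (2/3)(11.1)(0.0543)² = 0.02182 kg·m².
τ = F R = (8.13)(0.0543) = 0.4415 N·m.
Newton's second law for rotation, τ = Iα, gives α = τ/I = 0.4415/0.02182 = 20.23 rad/s².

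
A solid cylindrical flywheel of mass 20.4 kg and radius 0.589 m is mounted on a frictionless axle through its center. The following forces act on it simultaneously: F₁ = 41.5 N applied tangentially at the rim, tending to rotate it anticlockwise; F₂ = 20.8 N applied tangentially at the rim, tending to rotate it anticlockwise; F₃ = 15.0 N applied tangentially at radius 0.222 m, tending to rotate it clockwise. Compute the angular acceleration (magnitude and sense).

I = ½MR² = (1/2)(20.4)(0.589)² = 3.539 kg·m².
Taking anticlockwise as positive: τ₁ = +(41.5)(0.589) = +24.44 N·m; τ₂ = +(20.8)(0.589) = +12.25 N·m; τ₃ = −(15.0)(0.222) = −3.330 N·m.
Net torque τ = 33.36 N·m.
α = τ/I = 33.36/3.539 = 9.429 rad/s².

α ≈ 9.43 rad/s², anticlockwise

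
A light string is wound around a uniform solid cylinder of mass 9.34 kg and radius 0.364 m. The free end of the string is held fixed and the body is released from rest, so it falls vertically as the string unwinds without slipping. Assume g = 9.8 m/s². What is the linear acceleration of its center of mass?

a ≈ 6.53 m/s²

Translation: Mg − T = Ma. Rotation about the center: TR = Iα with I = ½MR².
With a = αR: T = (I/R²)a = (1/2)M a, so Mg = (1 + 0.5000)Ma.
a = g/(1 + 0.5000) = 9.8/1.500 = 6.533 m/s².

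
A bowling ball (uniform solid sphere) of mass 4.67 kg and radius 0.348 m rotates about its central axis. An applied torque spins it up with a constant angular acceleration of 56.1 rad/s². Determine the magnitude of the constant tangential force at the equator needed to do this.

F ≈ 36.5 N

I = (2/5)MR² = (2/5)(4.67)(0.348)² = 0.2262 kg·m².
The required torque is τ = Iα = (0.2262)(56.10) = 12.69 N·m.
A tangential force at the equator gives τ = FR, so F = τ/R = 12.69/0.348 = 36.47 N.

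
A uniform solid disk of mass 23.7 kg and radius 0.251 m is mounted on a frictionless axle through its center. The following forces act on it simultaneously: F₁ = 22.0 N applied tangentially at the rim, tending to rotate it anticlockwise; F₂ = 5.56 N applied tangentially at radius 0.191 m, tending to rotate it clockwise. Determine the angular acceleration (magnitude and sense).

I = ½MR² = (1/2)(23.7)(0.251)² = 0.7466 kg·m².
Taking anticlockwise as positive: τ₁ = +(22.0)(0.251) = +5.522 N·m; τ₂ = −(5.56)(0.191) = −1.062 N·m.
Net torque τ = 4.460 N·m.
α = τ/I = 4.460/0.7466 = 5.974 rad/s².

α ≈ 5.97 rad/s², anticlockwise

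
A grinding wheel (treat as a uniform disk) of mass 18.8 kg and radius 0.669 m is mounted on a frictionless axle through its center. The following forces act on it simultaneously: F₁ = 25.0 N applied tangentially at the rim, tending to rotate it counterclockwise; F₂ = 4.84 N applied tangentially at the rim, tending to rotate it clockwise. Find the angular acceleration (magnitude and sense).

α ≈ 3.21 rad/s², counterclockwise

I = ½MR² = (1/2)(18.8)(0.669)² = 4.207 kg·m².
Taking counterclockwise as positive: τ₁ = +(25.0)(0.669) = +16.73 N·m; τ₂ = −(4.84)(0.669) = −3.238 N·m.
Net torque τ = 13.49 N·m.
α = τ/I = 13.49/4.207 = 3.206 rad/s².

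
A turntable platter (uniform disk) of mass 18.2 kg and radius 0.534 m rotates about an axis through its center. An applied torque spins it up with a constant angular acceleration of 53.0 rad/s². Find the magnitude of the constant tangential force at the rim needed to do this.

I = ½MR² = (1/2)(18.2)(0.534)² = 2.595 kg·m².
The required torque is τ = Iα = (2.595)(53.00) = 137.5 N·m.
A tangential force at the rim gives τ = FR, so F = τ/R = 137.5/0.534 = 257.5 N.

F ≈ 258 N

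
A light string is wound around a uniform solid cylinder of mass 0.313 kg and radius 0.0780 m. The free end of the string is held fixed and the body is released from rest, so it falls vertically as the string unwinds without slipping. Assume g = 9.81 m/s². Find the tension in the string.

T ≈ 1.02 N

Translation: Mg − T = Ma. Rotation about the center: TR = Iα with I = ½MR².
With a = αR: T = (I/R²)a = (1/2)M a, so Mg = (1 + 0.5000)Ma.
a = g/(1 + 0.5000) = 9.81/1.500 = 6.540 m/s².
T = 0.5000·M·a = (0.5000)(0.313)(6.540) = 1.024 N.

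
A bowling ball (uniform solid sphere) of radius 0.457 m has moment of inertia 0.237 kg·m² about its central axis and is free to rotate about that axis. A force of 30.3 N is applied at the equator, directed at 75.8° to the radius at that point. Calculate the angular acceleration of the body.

α ≈ 56.6 rad/s²

Only the tangential component produces torque: τ = F R sinθ = (30.3)(0.457) sin 75.8° = 13.42 N·m.
From τ = Iα: α = 13.42/0.2370 = 56.64 rad/s².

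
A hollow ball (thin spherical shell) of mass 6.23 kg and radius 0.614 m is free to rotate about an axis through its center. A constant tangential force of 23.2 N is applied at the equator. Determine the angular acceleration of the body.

I = (2/3)MR² = (2/3)(6.23)(0.614)² = 1.566 kg·m².
τ = F R = (23.2)(0.614) = 14.24 N·m.
From τ = Iα: α = 14.24/1.566 = 9.098 rad/s².

α ≈ 9.10 rad/s²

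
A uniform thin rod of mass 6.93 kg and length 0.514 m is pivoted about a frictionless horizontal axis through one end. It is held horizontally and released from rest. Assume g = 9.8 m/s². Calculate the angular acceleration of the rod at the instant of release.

α ≈ 28.6 rad/s²

About the pivot, I = (1/3)ML² = (1/3)(6.93)(0.514)² = 0.6103 kg·m².
The weight acts at the center, a distance L/2 = 0.2570 m from the pivot; τ = Mg(L/2) = 17.45 N·m.
α = τ/I = 17.45/0.6103 = 28.60 rad/s².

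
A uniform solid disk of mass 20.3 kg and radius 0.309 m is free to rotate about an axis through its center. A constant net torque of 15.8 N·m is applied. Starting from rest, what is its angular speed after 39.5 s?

ω ≈ 644 rad/s

I = ½MR² = (1/2)(20.3)(0.309)² = 0.9691 kg·m².
α = τ/I = 15.8/0.9691 = 16.30 rad/s².
ω = ω₀ + αt = 0 + (16.30)(39.5) = 644.0 rad/s.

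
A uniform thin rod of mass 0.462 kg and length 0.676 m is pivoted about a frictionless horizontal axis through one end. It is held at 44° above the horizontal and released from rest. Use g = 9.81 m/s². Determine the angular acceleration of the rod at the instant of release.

α ≈ 15.7 rad/s²

About the pivot, I = (1/3)ML² = (1/3)(0.462)(0.676)² = 0.07037 kg·m².
The weight acts at the center, a distance L/2 = 0.3380 m from the pivot; τ = Mg(L/2) cos 44° = 1.102 N·m.
α = τ/I = 1.102/0.07037 = 15.66 rad/s².
(Equivalently α = (3g/(2L)) cos 44° = 15.66 rad/s².)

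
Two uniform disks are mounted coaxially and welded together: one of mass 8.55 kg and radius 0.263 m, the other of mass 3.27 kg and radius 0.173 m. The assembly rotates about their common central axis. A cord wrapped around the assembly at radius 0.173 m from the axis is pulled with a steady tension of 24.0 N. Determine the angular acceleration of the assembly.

I = ½M₁R₁² + ½M₂R₂² = ½(8.55)(0.263)² + ½(3.27)(0.173)² = 0.3446 kg·m².
τ = F r = (24.0)(0.173) = 4.152 N·m.
α = τ/I = 4.152/0.3446 = 12.05 rad/s².

α ≈ 12.0 rad/s²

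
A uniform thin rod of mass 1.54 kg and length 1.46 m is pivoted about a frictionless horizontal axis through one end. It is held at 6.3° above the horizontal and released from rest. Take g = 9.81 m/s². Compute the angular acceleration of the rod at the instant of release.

α ≈ 10.0 rad/s²

About the pivot, I = (1/3)ML² = (1/3)(1.54)(1.46)² = 1.094 kg·m².
The weight acts at the center, a distance L/2 = 0.7300 m from the pivot; τ = Mg(L/2) cos 6.3° = 10.96 N·m.
α = τ/I = 10.96/1.094 = 10.02 rad/s².
(Equivalently α = (3g/(2L)) cos 6.3° = 10.02 rad/s².)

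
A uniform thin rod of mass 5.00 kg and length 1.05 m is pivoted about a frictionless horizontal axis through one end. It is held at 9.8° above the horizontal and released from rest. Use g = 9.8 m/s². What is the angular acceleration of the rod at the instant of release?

α ≈ 13.8 rad/s²

About the pivot, I = (1/3)ML² = (1/3)(5.00)(1.05)² = 1.838 kg·m².
The weight acts at the center, a distance L/2 = 0.5250 m from the pivot; τ = Mg(L/2) cos 9.8° = 25.35 N·m.
α = τ/I = 25.35/1.838 = 13.80 rad/s².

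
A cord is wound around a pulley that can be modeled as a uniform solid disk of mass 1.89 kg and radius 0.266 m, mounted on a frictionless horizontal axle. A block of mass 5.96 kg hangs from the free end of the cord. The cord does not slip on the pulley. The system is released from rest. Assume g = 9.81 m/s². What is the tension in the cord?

T ≈ 8.00 N

I = ½MR² = (1/2)(1.89)(0.266)² = 0.06686 kg·m².
Block: mg − T = ma. Pulley: TR = Iα. No-slip: a = αR, so T = (I/R²)a = 0.9450·a.
Then mg = (m + 0.9450)a, so a = (5.96)(9.81)/(5.96 + 0.9450) = 8.467 m/s².
T = 0.9450·a = 8.002 N.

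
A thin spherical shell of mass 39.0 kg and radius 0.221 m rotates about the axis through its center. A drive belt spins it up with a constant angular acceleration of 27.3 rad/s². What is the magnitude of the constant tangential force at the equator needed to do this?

I = (2/3)MR² = (2/3)(39.0)(0.221)² = 1.270 kg·m².
The required torque is τ = Iα = (1.270)(27.30) = 34.67 N·m.
A tangential force at the equator gives τ = FR, so F = τ/R = 34.67/0.221 = 156.9 N.

F ≈ 157 N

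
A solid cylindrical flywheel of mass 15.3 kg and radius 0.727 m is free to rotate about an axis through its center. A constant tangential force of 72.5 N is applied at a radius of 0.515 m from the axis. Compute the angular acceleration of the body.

I = ½MR² = (1/2)(15.3)(0.727)² = 4.043 kg·m².
τ = F·r = (72.5)(0.515) = 37.34 N·m.
Newton's second law for rotation, τ = Iα, gives α = τ/I = 37.34/4.043 = 9.235 rad/s².

α ≈ 9.23 rad/s²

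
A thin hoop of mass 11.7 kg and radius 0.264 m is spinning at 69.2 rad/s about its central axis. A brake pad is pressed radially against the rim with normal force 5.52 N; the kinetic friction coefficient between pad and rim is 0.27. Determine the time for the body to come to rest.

I = MR² = (11.7)(0.264)² = 0.8154 kg·m².
Friction force f = μN = (0.27)(5.52) = 1.490 N at the rim; torque magnitude τ = fR = 0.3935 N·m, opposing ω.
|α| = τ/I = 0.3935/0.8154 = 0.4825 rad/s² (deceleration).
0 = ω₀ − |α|t ⇒ t = ω₀/|α| = 69.2/0.4825 = 143.4 s.

t ≈ 143 s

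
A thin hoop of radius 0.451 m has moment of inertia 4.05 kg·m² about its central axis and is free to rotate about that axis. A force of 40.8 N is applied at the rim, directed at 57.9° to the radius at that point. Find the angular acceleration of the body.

α ≈ 3.85 rad/s²

Only the tangential component produces torque: τ = F R sinθ = (40.8)(0.451) sin 57.9° = 15.59 N·m.
From τ = Iα: α = 15.59/4.050 = 3.849 rad/s².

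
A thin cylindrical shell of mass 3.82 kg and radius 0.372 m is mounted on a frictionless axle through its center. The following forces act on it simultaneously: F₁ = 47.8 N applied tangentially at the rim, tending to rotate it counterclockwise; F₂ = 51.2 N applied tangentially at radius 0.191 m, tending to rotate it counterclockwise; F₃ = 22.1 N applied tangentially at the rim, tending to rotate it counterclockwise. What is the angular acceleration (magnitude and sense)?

I = MR² = (3.82)(0.372)² = 0.5286 kg·m².
Taking counterclockwise as positive: τ₁ = +(47.8)(0.372) = +17.78 N·m; τ₂ = +(51.2)(0.191) = +9.779 N·m; τ₃ = +(22.1)(0.372) = +8.221 N·m.
Net torque τ = 35.78 N·m.
α = τ/I = 35.78/0.5286 = 67.69 rad/s².

α ≈ 67.7 rad/s², counterclockwise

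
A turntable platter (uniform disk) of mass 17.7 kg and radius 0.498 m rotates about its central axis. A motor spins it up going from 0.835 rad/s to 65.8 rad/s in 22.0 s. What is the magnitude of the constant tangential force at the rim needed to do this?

F ≈ 13.0 N

I = ½MR² = (1/2)(17.7)(0.498)² = 2.195 kg·m².
α = Δω/Δt = (65.8 − 0.835)/22.0 = 2.953 rad/s².
The required torque is τ = Iα = (2.195)(2.953) = 6.481 N·m.
A tangential force at the rim gives τ = FR, so F = τ/R = 6.481/0.498 = 13.01 N.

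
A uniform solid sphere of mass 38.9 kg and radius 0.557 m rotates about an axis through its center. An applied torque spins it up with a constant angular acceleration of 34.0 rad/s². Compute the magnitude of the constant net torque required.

τ ≈ 164 N·m

I = (2/5)MR² = (2/5)(38.9)(0.557)² = 4.827 kg·m².
τ = Iα = (4.827)(34.00) = 164.1 N·m.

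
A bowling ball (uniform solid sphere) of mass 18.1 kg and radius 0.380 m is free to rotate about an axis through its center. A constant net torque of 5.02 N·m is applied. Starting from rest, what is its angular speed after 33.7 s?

ω ≈ 162 rad/s

I = (2/5)MR² = (2/5)(18.1)(0.380)² = 1.045 kg·m².
α = τ/I = 5.02/1.045 = 4.802 rad/s².
ω = ω₀ + αt = 0 + (4.802)(33.7) = 161.8 rad/s.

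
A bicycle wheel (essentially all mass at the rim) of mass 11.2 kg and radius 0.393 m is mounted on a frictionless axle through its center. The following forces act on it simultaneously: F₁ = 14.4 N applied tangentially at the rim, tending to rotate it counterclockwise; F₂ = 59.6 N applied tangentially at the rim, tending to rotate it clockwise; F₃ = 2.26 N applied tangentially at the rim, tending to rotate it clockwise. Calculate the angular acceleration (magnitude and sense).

α ≈ 10.8 rad/s², clockwise

I = MR² = (11.2)(0.393)² = 1.730 kg·m².
Taking counterclockwise as positive: τ₁ = +(14.4)(0.393) = +5.659 N·m; τ₂ = −(59.6)(0.393) = −23.42 N·m; τ₃ = −(2.26)(0.393) = −0.8882 N·m.
Net torque τ = -18.65 N·m.
α = τ/I = -18.65/1.730 = -10.78 rad/s².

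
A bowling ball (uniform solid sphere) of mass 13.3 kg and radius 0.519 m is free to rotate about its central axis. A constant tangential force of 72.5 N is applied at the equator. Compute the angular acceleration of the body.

I = (2/5)MR² = (2/5)(13.3)(0.519)² = 1.433 kg·m².
τ = F R = (72.5)(0.519) = 37.63 N·m.
From τ = Iα: α = 37.63/1.433 = 26.26 rad/s².

α ≈ 26.3 rad/s²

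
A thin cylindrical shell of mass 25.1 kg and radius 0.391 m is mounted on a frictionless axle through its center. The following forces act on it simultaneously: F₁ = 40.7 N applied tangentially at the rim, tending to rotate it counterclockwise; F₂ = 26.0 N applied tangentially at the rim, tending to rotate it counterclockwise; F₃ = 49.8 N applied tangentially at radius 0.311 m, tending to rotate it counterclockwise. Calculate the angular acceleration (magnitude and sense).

I = MR² = (25.1)(0.391)² = 3.837 kg·m².
Taking counterclockwise as positive: τ₁ = +(40.7)(0.391) = +15.91 N·m; τ₂ = +(26.0)(0.391) = +10.17 N·m; τ₃ = +(49.8)(0.311) = +15.49 N·m.
Net torque τ = 41.57 N·m.
α = τ/I = 41.57/3.837 = 10.83 rad/s².

α ≈ 10.8 rad/s², counterclockwise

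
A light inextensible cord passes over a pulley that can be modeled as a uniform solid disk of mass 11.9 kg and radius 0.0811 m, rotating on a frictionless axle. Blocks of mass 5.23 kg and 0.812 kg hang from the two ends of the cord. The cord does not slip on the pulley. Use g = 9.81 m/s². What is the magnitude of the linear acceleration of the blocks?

I = ½MR² = (1/2)(11.9)(0.0811)² = 0.03913 kg·m².
Heavier block: m₁g − T₁ = m₁a. Lighter block: T₂ − m₂g = m₂a.
Pulley: (T₁ − T₂)R = Iα = I(a/R), so T₁ − T₂ = (I/R²)a = (1/2)M_p a = 5.950·a.
Adding the three: (m₁ − m₂)g = (m₁ + m₂ + 5.950)a, so a = (5.23 − 0.812)(9.81)/(5.23 + 0.812 + 5.950) = 3.614 m/s².

a ≈ 3.61 m/s²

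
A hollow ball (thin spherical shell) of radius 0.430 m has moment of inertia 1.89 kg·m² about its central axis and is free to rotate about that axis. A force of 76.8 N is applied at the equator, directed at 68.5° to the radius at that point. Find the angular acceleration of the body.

α ≈ 16.3 rad/s²

Only the tangential component produces torque: τ = F R sinθ = (76.8)(0.430) sin 68.5° = 30.73 N·m.
From τ = Iα: α = 30.73/1.890 = 16.26 rad/s².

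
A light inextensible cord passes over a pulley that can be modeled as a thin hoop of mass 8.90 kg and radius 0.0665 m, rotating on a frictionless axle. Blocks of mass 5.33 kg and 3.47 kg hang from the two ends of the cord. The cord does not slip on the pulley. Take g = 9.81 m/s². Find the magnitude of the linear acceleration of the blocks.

I = MR² = (8.90)(0.0665)² = 0.03936 kg·m².
Heavier block: m₁g − T₁ = m₁a. Lighter block: T₂ − m₂g = m₂a.
Pulley: (T₁ − T₂)R = Iα = I(a/R), so T₁ − T₂ = (I/R²)a = 1·M_p a = 8.900·a.
Adding the three: (m₁ − m₂)g = (m₁ + m₂ + 8.900)a, so a = (5.33 − 3.47)(9.81)/(5.33 + 3.47 + 8.900) = 1.031 m/s².

a ≈ 1.03 m/s²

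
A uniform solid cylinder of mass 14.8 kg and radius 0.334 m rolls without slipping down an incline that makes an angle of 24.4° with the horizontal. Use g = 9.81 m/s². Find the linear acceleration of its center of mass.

a ≈ 2.70 m/s²

Translation along the incline: Mg sinθ − f = Ma.
Rotation about the center: fR = Iα with I = ½MR². No-slip gives a = αR, so f = (I/R²)a = (1/2)M a.
Substituting: Mg sinθ = (1 + 0.5000)Ma, so a = g sinθ/(1 + 0.5000) = (9.81) sin 24.4° / 1.500 = 2.702 m/s².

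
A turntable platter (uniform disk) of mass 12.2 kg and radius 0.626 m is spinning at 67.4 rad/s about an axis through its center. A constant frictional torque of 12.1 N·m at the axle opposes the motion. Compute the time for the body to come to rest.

t ≈ 13.3 s

I = ½MR² = (1/2)(12.2)(0.626)² = 2.390 kg·m².
The net torque has magnitude 12.1 N·m, opposing ω.
|α| = τ/I = 12.10/2.390 = 5.062 rad/s² (deceleration).
0 = ω₀ − |α|t ⇒ t = ω₀/|α| = 67.4/5.062 = 13.32 s.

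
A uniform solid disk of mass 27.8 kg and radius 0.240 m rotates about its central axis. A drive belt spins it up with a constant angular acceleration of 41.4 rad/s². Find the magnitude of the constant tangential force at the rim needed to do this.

I = ½MR² = (1/2)(27.8)(0.240)² = 0.8006 kg·m².
The required torque is τ = Iα = (0.8006)(41.40) = 33.15 N·m.
A tangential force at the rim gives τ = FR, so F = τ/R = 33.15/0.240 = 138.1 N.

F ≈ 138 N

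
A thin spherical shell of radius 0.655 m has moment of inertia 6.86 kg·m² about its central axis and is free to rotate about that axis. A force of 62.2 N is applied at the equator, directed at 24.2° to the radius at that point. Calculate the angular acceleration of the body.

α ≈ 2.43 rad/s²

Only the tangential component produces torque: τ = F R sinθ = (62.2)(0.655) sin 24.2° = 16.70 N·m.
Newton's second law for rotation, τ = Iα, gives α = τ/I = 16.70/6.860 = 2.435 rad/s².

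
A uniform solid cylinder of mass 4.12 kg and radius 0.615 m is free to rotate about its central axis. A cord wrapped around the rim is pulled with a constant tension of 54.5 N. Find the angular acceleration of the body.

α ≈ 43.0 rad/s²

I = ½MR² = (1/2)(4.12)(0.615)² = 0.7791 kg·m².
τ = F R = (54.5)(0.615) = 33.52 N·m.
From τ = Iα: α = 33.52/0.7791 = 43.02 rad/s².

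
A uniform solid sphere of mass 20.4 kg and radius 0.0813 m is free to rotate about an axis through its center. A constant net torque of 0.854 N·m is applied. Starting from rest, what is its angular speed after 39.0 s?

ω ≈ 618 rad/s

I = (2/5)MR² = (2/5)(20.4)(0.0813)² = 0.05394 kg·m².
α = τ/I = 0.854/0.05394 = 15.83 rad/s².
ω = ω₀ + αt = 0 + (15.83)(39.0) = 617.5 rad/s.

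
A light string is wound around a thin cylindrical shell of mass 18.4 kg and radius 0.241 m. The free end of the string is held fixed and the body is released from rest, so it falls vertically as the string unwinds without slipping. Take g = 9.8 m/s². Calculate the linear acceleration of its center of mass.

Translation: Mg − T = Ma. Rotation about the center: TR = Iα with I = MR².
With a = αR: T = (I/R²)a = M a, so Mg = (1 + 1.000)Ma.
a = g/(1 + 1.000) = 9.8/2.000 = 4.900 m/s².

a ≈ 4.90 m/s²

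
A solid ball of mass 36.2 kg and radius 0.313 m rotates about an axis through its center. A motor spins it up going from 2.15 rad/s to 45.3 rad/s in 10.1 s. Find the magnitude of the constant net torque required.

τ ≈ 6.06 N·m

I = (2/5)MR² = (2/5)(36.2)(0.313)² = 1.419 kg·m².
α = Δω/Δt = (45.3 − 2.15)/10.1 = 4.272 rad/s².
τ = Iα = (1.419)(4.272) = 6.061 N·m.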